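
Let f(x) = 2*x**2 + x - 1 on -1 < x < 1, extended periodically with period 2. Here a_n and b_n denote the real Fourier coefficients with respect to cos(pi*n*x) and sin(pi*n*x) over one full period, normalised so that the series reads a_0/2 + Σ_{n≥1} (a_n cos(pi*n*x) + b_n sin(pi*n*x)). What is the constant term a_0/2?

-1/3

a_0 = ∫_{-1}^{1} f(x) dx = -2/3.
So the constant term a_0/2 = -1/3.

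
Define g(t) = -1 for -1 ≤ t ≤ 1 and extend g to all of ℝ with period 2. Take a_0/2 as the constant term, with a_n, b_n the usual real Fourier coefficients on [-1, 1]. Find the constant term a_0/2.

a_0 = ∫_{-1}^{1} g(t) dt = -2.
So the constant term a_0/2 = -1.

-1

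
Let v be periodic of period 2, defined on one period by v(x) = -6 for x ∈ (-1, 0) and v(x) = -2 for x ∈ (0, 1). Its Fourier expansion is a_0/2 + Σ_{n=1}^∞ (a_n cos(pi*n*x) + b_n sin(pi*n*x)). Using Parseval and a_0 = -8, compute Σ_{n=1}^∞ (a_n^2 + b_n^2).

Parseval: a_0^2/2 + Σ_{n≥1} (a_n^2+b_n^2) = ∫_{-1}^{1} v(x)^2 dx = 40.
Subtract a_0^2/2 = 32: Σ (a_n^2+b_n^2) = 8.

8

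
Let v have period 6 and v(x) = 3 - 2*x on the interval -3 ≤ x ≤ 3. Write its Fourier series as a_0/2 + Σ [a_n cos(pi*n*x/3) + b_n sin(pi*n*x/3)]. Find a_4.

0

a_4 = 1/3 ∫_{-3}^{3} v(x) cos(4*pi*x/3) dx.
Integrating by parts (boundary term plus one more integral), an antiderivative of (3 - 2*x) cos(4*pi*x/3) is -3*x*sin(4*pi*x/3)/(2*pi) + 9*sin(4*pi*x/3)/(4*pi) - 9*cos(4*pi*x/3)/(8*pi**2); evaluating from -3 to 3: ∫_{-3}^{3} (3 - 2*x) cos(4*pi*x/3) dx = (-9/(8*pi**2)) - (-9/(8*pi**2)) = 0.
Hence a_4 = (1/3)·(0) = 0.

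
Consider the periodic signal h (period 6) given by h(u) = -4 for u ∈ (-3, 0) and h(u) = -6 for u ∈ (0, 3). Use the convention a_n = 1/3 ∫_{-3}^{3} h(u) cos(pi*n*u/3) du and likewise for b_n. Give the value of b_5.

-4/(5*pi)

b_5 = 1/3 ∫_{-3}^{3} h(u) sin(5*pi*u/3) du.
Split the integral at the breakpoints.
Directly, an antiderivative of (-4) sin(5*pi*u/3) is 12*cos(5*pi*u/3)/(5*pi); evaluating from -3 to 0: ∫_{-3}^{0} (-4) sin(5*pi*u/3) du = (12/(5*pi)) - (-12/(5*pi)) = 24/(5*pi).
Directly, an antiderivative of (-6) sin(5*pi*u/3) is 18*cos(5*pi*u/3)/(5*pi); evaluating from 0 to 3: ∫_{0}^{3} (-6) sin(5*pi*u/3) du = (-18/(5*pi)) - (18/(5*pi)) = -36/(5*pi).
Summing the pieces and multiplying by (1/3) gives b_5 = -4/(5*pi).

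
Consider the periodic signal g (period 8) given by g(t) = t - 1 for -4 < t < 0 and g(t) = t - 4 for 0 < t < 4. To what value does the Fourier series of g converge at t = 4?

-5/2

At t = 4 the one-sided limits are g(4^-) = 0 and g(4^+) = -5.
By Dirichlet's theorem the series converges to their average, [(0) + (-5)]/2 = -5/2.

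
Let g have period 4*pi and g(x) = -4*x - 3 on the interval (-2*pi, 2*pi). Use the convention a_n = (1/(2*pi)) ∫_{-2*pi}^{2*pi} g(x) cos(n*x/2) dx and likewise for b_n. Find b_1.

-16

b_1 = (1/(2*pi)) ∫_{-2*pi}^{2*pi} g(x) sin(x/2) dx.
Integrating by parts (boundary term plus one more integral), an antiderivative of (-4*x - 3) sin(x/2) is 8*x*cos(x/2) - 16*sin(x/2) + 6*cos(x/2); evaluating from -2*pi to 2*pi: ∫_{-2*pi}^{2*pi} (-4*x - 3) sin(x/2) dx = (-16*pi - 6) - (-6 + 16*pi) = -32*pi.
Hence b_1 = (1/(2*pi))·(-32*pi) = -16.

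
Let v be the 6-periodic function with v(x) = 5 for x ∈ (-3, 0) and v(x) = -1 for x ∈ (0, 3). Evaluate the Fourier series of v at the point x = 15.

x = 15 differs from x = 3 by 2 full period(s), and the series is 6-periodic.
At x = 3 the one-sided limits are v(3^-) = -1 and v(3^+) = 5.
By Dirichlet's theorem the series converges to their average, [(-1) + (5)]/2 = 2.

2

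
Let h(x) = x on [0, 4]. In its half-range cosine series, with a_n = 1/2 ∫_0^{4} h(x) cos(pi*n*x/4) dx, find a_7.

a_7 = 1/2 ∫_0^{4} (x) cos(7*pi*x/4) dx.
Integrating by parts (boundary term plus one more integral), an antiderivative of (x) cos(7*pi*x/4) is 4*x*sin(7*pi*x/4)/(7*pi) + 16*cos(7*pi*x/4)/(49*pi**2); evaluating from 0 to 4: ∫_{0}^{4} (x) cos(7*pi*x/4) dx = (-16/(49*pi**2)) - (16/(49*pi**2)) = -32/(49*pi**2).
Hence a_7 = (1/2)·(-32/(49*pi**2)) = -16/(49*pi**2).

-16/(49*pi**2)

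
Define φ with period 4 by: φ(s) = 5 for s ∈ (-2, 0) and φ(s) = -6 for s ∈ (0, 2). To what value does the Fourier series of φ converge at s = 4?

s = 4 differs from s = 0 by 1 full period(s), and the series is 4-periodic.
At s = 0 the one-sided limits are φ(0^-) = 5 and φ(0^+) = -6.
By Dirichlet's theorem the series converges to their average, [(5) + (-6)]/2 = -1/2.

-1/2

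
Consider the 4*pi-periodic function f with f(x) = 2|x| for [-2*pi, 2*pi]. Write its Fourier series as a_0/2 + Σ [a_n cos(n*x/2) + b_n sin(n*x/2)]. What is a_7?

a_7 = (1/(2*pi)) ∫_{-2*pi}^{2*pi} f(x) cos(7*x/2) dx.
f is even and cos(7*x/2) is even, so the integrand is even and a_7 = 1/pi ∫_0^{2*pi} f(x) cos(7*x/2) dx.
Integrating by parts (boundary term plus one more integral), an antiderivative of (2*x) cos(7*x/2) is 4*x*sin(7*x/2)/7 + 8*cos(7*x/2)/49; evaluating from 0 to 2*pi: ∫_{0}^{2*pi} (2*x) cos(7*x/2) dx = (-8/49) - (8/49) = -16/49.
Hence a_7 = (1/pi)·(-16/49) = -16/(49*pi).

-16/(49*pi)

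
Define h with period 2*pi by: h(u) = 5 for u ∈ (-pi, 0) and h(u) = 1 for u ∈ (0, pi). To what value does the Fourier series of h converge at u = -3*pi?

3

u = -3*pi differs from u = -pi by -1 full period(s), and the series is 2*pi-periodic.
At u = -pi the one-sided limits are h(-pi^-) = 1 and h(-pi^+) = 5.
By Dirichlet's theorem the series converges to their average, [(1) + (5)]/2 = 3.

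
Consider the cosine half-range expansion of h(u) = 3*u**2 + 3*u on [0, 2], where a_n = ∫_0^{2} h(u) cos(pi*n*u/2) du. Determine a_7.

-72/(49*pi**2)

a_7 = ∫_0^{2} (3*u**2 + 3*u) cos(7*pi*u/2) du.
Integrating by parts twice (tabular method), an antiderivative of (3*u**2 + 3*u) cos(7*pi*u/2) is 6*u**2*sin(7*pi*u/2)/(7*pi) + 6*u*sin(7*pi*u/2)/(7*pi) + 24*u*cos(7*pi*u/2)/(49*pi**2) - 48*sin(7*pi*u/2)/(343*pi**3) + 12*cos(7*pi*u/2)/(49*pi**2); evaluating from 0 to 2: ∫_{0}^{2} (3*u**2 + 3*u) cos(7*pi*u/2) du = (-60/(49*pi**2)) - (12/(49*pi**2)) = -72/(49*pi**2).
Hence a_7 = -72/(49*pi**2).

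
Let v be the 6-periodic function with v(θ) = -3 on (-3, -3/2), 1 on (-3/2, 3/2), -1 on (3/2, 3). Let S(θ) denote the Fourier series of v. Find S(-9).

θ = -9 differs from θ = 3 by -2 full period(s), and the series is 6-periodic.
At θ = 3 the one-sided limits are v(3^-) = -1 and v(3^+) = -3.
By Dirichlet's theorem the series converges to their average, [(-1) + (-3)]/2 = -2.

-2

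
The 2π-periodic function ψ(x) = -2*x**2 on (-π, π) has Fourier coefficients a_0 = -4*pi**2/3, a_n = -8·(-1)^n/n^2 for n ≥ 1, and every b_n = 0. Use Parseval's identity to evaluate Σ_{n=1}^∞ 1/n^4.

pi**4/90

Parseval: a_0^2/2 + Σ a_n^2 = (1/π) ∫_{-π}^{π} ψ(x)^2 dx = 8*pi**4/5.
Subtract a_0^2/2 = 8*pi**4/9: Σ a_n^2 = 32*pi**4/45.
Since a_n^2 = 64/n^4, Σ 1/n^4 = pi**4/90.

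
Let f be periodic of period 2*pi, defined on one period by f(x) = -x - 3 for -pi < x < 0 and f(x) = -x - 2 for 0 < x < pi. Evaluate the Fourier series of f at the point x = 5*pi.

x = 5*pi differs from x = pi by 2 full period(s), and the series is 2*pi-periodic.
At x = pi the one-sided limits are f(pi^-) = -pi - 2 and f(pi^+) = -3 + pi.
By Dirichlet's theorem the series converges to their average, [(-pi - 2) + (-3 + pi)]/2 = -5/2.

-5/2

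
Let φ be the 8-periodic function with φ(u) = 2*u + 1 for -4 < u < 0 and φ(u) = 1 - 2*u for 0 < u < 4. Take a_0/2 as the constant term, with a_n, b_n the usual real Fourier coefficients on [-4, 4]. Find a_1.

a_1 = 1/4 ∫_{-4}^{4} φ(u) cos(pi*u/4) du.
φ is even and cos(pi*u/4) is even, so the integrand is even and a_1 = 1/2 ∫_0^{4} φ(u) cos(pi*u/4) du.
Integrating by parts (boundary term plus one more integral), an antiderivative of (1 - 2*u) cos(pi*u/4) is -8*u*sin(pi*u/4)/pi + 4*sin(pi*u/4)/pi - 32*cos(pi*u/4)/pi**2; evaluating from 0 to 4: ∫_{0}^{4} (1 - 2*u) cos(pi*u/4) du = (32/pi**2) - (-32/pi**2) = 64/pi**2.
Hence a_1 = (1/2)·(64/pi**2) = 32/pi**2.

32/pi**2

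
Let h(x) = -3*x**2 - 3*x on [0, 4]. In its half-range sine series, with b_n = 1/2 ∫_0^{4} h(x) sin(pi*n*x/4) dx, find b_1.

-120/pi + 384/pi**3

b_1 = 1/2 ∫_0^{4} (-3*x**2 - 3*x) sin(pi*x/4) dx.
Integrating by parts twice (tabular method), an antiderivative of (-3*x**2 - 3*x) sin(pi*x/4) is 12*x**2*cos(pi*x/4)/pi - 96*x*sin(pi*x/4)/pi**2 + 12*x*cos(pi*x/4)/pi - 48*sin(pi*x/4)/pi**2 - 384*cos(pi*x/4)/pi**3; evaluating from 0 to 4: ∫_{0}^{4} (-3*x**2 - 3*x) sin(pi*x/4) dx = (-240/pi + 384/pi**3) - (-384/pi**3) = -240/pi + 768/pi**3.
Hence b_1 = (1/2)·(-240/pi + 768/pi**3) = -120/pi + 384/pi**3.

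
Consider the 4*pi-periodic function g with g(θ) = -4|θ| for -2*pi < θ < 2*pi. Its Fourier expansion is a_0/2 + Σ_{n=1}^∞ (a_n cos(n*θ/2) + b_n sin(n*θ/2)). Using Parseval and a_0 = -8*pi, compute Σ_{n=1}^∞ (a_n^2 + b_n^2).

32*pi**2/3

Parseval: a_0^2/2 + Σ_{n≥1} (a_n^2+b_n^2) = (1/(2*pi)) ∫_{-2*pi}^{2*pi} g(θ)^2 dθ = 128*pi**2/3.
Subtract a_0^2/2 = 32*pi**2: Σ (a_n^2+b_n^2) = 32*pi**2/3.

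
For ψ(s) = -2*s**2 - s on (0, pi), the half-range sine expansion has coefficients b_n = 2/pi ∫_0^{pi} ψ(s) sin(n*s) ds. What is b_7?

b_7 = 2/pi ∫_0^{pi} (-2*s**2 - s) sin(7*s) ds.
Integrating by parts twice (tabular method), an antiderivative of (-2*s**2 - s) sin(7*s) is 2*s**2*cos(7*s)/7 - 4*s*sin(7*s)/49 + s*cos(7*s)/7 - sin(7*s)/49 - 4*cos(7*s)/343; evaluating from 0 to pi: ∫_{0}^{pi} (-2*s**2 - s) sin(7*s) ds = (-2*pi**2/7 - pi/7 + 4/343) - (-4/343) = -2*pi**2/7 - pi/7 + 8/343.
Hence b_7 = (2/pi)·(-2*pi**2/7 - pi/7 + 8/343) = 2*(-98*pi**2 - 49*pi + 8)/(343*pi).

2*(-98*pi**2 - 49*pi + 8)/(343*pi)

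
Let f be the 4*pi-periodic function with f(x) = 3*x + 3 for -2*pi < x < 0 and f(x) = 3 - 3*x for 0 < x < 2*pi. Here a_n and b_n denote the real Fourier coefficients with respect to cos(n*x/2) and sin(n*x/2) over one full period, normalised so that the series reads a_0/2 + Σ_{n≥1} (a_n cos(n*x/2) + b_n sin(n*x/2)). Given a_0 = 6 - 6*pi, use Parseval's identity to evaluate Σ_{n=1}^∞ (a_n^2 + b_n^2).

Parseval: a_0^2/2 + Σ_{n≥1} (a_n^2+b_n^2) = (1/(2*pi)) ∫_{-2*pi}^{2*pi} f(x)^2 dx = -36*pi + 18 + 24*pi**2.
Subtract a_0^2/2 = 18*(1 - pi)**2: Σ (a_n^2+b_n^2) = 6*pi**2.

6*pi**2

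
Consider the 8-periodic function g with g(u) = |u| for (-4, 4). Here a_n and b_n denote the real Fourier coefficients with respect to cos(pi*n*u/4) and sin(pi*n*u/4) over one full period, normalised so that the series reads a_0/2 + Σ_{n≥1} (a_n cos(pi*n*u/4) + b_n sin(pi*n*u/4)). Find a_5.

-16/(25*pi**2)

a_5 = 1/4 ∫_{-4}^{4} g(u) cos(5*pi*u/4) du.
g is even and cos(5*pi*u/4) is even, so the integrand is even and a_5 = 1/2 ∫_0^{4} g(u) cos(5*pi*u/4) du.
Integrating by parts (boundary term plus one more integral), an antiderivative of (u) cos(5*pi*u/4) is 4*u*sin(5*pi*u/4)/(5*pi) + 16*cos(5*pi*u/4)/(25*pi**2); evaluating from 0 to 4: ∫_{0}^{4} (u) cos(5*pi*u/4) du = (-16/(25*pi**2)) - (16/(25*pi**2)) = -32/(25*pi**2).
Hence a_5 = (1/2)·(-32/(25*pi**2)) = -16/(25*pi**2).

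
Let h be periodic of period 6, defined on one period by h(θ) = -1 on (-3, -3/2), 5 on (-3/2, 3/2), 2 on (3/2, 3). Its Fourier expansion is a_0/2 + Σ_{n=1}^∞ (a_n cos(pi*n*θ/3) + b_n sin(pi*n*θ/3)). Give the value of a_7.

-9/(7*pi)

a_7 = 1/3 ∫_{-3}^{3} h(θ) cos(7*pi*θ/3) dθ.
Split the integral at the breakpoints.
Directly, an antiderivative of (-1) cos(7*pi*θ/3) is -3*sin(7*pi*θ/3)/(7*pi); evaluating from -3 to -3/2: ∫_{-3}^{-3/2} (-1) cos(7*pi*θ/3) dθ = (-3/(7*pi)) - (0) = -3/(7*pi).
Directly, an antiderivative of (5) cos(7*pi*θ/3) is 15*sin(7*pi*θ/3)/(7*pi); evaluating from -3/2 to 3/2: ∫_{-3/2}^{3/2} (5) cos(7*pi*θ/3) dθ = (-15/(7*pi)) - (15/(7*pi)) = -30/(7*pi).
Directly, an antiderivative of (2) cos(7*pi*θ/3) is 6*sin(7*pi*θ/3)/(7*pi); evaluating from 3/2 to 3: ∫_{3/2}^{3} (2) cos(7*pi*θ/3) dθ = (0) - (-6/(7*pi)) = 6/(7*pi).
Summing the pieces and multiplying by (1/3) gives a_7 = -9/(7*pi).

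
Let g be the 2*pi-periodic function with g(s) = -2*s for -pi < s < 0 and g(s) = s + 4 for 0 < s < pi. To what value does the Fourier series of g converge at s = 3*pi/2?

pi

s = 3*pi/2 differs from s = -pi/2 by 1 full period(s), and the series is 2*pi-periodic.
g is continuous at s = -pi/2 with value pi, so the series converges to pi there.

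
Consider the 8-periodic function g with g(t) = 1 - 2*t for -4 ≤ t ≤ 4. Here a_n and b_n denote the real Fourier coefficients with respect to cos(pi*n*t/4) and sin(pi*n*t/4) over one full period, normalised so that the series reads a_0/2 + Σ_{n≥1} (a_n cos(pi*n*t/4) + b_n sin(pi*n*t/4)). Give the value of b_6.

8/(3*pi)

b_6 = 1/4 ∫_{-4}^{4} g(t) sin(3*pi*t/2) dt.
Integrating by parts (boundary term plus one more integral), an antiderivative of (1 - 2*t) sin(3*pi*t/2) is 4*t*cos(3*pi*t/2)/(3*pi) - 8*sin(3*pi*t/2)/(9*pi**2) - 2*cos(3*pi*t/2)/(3*pi); evaluating from -4 to 4: ∫_{-4}^{4} (1 - 2*t) sin(3*pi*t/2) dt = (14/(3*pi)) - (-6/pi) = 32/(3*pi).
Hence b_6 = (1/4)·(32/(3*pi)) = 8/(3*pi).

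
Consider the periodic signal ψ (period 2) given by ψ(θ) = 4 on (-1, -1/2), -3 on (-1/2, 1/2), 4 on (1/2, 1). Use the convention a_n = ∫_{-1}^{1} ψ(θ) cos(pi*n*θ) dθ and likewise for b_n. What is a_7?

a_7 = ∫_{-1}^{1} ψ(θ) cos(7*pi*θ) dθ.
ψ is even and cos(7*pi*θ) is even, so the integrand is even and a_7 = 2 ∫_0^{1} ψ(θ) cos(7*pi*θ) dθ.
Split the integral at the breakpoints.
Directly, an antiderivative of (-3) cos(7*pi*θ) is -3*sin(7*pi*θ)/(7*pi); evaluating from 0 to 1/2: ∫_{0}^{1/2} (-3) cos(7*pi*θ) dθ = (3/(7*pi)) - (0) = 3/(7*pi).
Directly, an antiderivative of (4) cos(7*pi*θ) is 4*sin(7*pi*θ)/(7*pi); evaluating from 1/2 to 1: ∫_{1/2}^{1} (4) cos(7*pi*θ) dθ = (0) - (-4/(7*pi)) = 4/(7*pi).
Summing the pieces and multiplying by 2 gives a_7 = 2/pi.

2/pi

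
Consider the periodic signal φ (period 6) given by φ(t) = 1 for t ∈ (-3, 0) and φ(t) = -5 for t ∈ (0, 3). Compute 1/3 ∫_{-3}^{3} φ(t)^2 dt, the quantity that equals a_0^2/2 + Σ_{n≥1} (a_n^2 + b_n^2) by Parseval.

1/3 ∫_{-3}^{3} φ(t)^2 dt = 1/3 · (78) = 26.

26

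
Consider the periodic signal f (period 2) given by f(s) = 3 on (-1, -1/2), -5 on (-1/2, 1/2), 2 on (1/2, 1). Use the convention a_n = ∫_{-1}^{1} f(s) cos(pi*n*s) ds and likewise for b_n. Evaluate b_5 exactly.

b_5 = ∫_{-1}^{1} f(s) sin(5*pi*s) ds.
Split the integral at the breakpoints.
Directly, an antiderivative of (3) sin(5*pi*s) is -3*cos(5*pi*s)/(5*pi); evaluating from -1 to -1/2: ∫_{-1}^{-1/2} (3) sin(5*pi*s) ds = (0) - (3/(5*pi)) = -3/(5*pi).
Directly, an antiderivative of (-5) sin(5*pi*s) is cos(5*pi*s)/pi; evaluating from -1/2 to 1/2: ∫_{-1/2}^{1/2} (-5) sin(5*pi*s) ds = (0) - (0) = 0.
Directly, an antiderivative of (2) sin(5*pi*s) is -2*cos(5*pi*s)/(5*pi); evaluating from 1/2 to 1: ∫_{1/2}^{1} (2) sin(5*pi*s) ds = (2/(5*pi)) - (0) = 2/(5*pi).
Summing the pieces gives b_5 = -1/(5*pi).

-1/(5*pi)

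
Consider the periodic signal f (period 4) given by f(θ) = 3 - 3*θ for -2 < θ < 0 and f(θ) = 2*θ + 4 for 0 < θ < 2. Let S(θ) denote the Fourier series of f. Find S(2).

17/2

At θ = 2 the one-sided limits are f(2^-) = 8 and f(2^+) = 9.
By Dirichlet's theorem the series converges to their average, [(8) + (9)]/2 = 17/2.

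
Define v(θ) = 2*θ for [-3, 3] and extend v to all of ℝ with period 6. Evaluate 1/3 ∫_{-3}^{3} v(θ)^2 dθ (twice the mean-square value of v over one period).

24

1/3 ∫_{-3}^{3} v(θ)^2 dθ = 1/3 · (72) = 24.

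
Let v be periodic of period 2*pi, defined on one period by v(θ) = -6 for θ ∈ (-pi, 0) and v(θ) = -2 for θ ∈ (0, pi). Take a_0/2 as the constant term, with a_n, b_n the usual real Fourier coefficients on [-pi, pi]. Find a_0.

-8

a_0 = 1/pi ∫_{-pi}^{pi} v(θ) dθ = 1/pi · (-8*pi) = -8.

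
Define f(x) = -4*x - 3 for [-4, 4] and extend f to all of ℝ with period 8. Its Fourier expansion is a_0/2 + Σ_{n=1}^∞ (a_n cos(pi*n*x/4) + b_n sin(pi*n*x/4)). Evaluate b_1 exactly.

-32/pi

b_1 = 1/4 ∫_{-4}^{4} f(x) sin(pi*x/4) dx.
Integrating by parts (boundary term plus one more integral), an antiderivative of (-4*x - 3) sin(pi*x/4) is 16*x*cos(pi*x/4)/pi - 64*sin(pi*x/4)/pi**2 + 12*cos(pi*x/4)/pi; evaluating from -4 to 4: ∫_{-4}^{4} (-4*x - 3) sin(pi*x/4) dx = (-76/pi) - (52/pi) = -128/pi.
Hence b_1 = (1/4)·(-128/pi) = -32/pi.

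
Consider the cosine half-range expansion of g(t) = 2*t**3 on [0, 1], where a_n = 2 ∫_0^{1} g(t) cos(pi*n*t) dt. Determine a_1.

12*(4 - pi**2)/pi**4

a_1 = 2 ∫_0^{1} (2*t**3) cos(pi*t) dt.
Integrating by parts three times (tabular method), an antiderivative of (2*t**3) cos(pi*t) is 2*t**3*sin(pi*t)/pi + 6*t**2*cos(pi*t)/pi**2 - 12*t*sin(pi*t)/pi**3 - 12*cos(pi*t)/pi**4; evaluating from 0 to 1: ∫_{0}^{1} (2*t**3) cos(pi*t) dt = (6*(2 - pi**2)/pi**4) - (-12/pi**4) = 6*(4 - pi**2)/pi**4.
Hence a_1 = 2·(6*(4 - pi**2)/pi**4) = 12*(4 - pi**2)/pi**4.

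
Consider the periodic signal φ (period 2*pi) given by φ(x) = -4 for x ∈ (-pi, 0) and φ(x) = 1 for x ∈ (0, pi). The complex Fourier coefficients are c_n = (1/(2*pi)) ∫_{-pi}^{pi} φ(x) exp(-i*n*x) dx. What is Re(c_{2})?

0

Since φ is real-valued, Re(c_{2}) = (1/(2*pi)) ∫_{-pi}^{pi} φ(x) cos(2*x) dx = a_{2}/2.
Split the integral at the breakpoints.
Directly, an antiderivative of (-4) cos(2*x) is -2*sin(2*x); evaluating from -pi to 0: ∫_{-pi}^{0} (-4) cos(2*x) dx = (0) - (0) = 0.
Directly, an antiderivative of (1) cos(2*x) is sin(2*x)/2; evaluating from 0 to pi: ∫_{0}^{pi} (1) cos(2*x) dx = (0) - (0) = 0.
So ∫_{-pi}^{pi} φ(x) cos(2*x) dx = 0.
Hence Re(c_{2}) = (1/(2*pi))·(0) = 0.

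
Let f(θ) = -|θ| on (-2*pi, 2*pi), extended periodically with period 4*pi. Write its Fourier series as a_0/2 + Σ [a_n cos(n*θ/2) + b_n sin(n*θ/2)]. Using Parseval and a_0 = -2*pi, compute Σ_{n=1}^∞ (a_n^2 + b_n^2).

2*pi**2/3

Parseval: a_0^2/2 + Σ_{n≥1} (a_n^2+b_n^2) = (1/(2*pi)) ∫_{-2*pi}^{2*pi} f(θ)^2 dθ = 8*pi**2/3.
Subtract a_0^2/2 = 2*pi**2: Σ (a_n^2+b_n^2) = 2*pi**2/3.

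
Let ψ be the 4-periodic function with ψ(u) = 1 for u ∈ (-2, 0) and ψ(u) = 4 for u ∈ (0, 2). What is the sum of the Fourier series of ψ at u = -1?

ψ is continuous at u = -1 with value 1, so the series converges to 1 there.

1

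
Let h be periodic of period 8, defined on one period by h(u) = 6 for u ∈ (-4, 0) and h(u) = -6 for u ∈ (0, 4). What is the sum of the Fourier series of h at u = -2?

6

h is continuous at u = -2 with value 6, so the series converges to 6 there.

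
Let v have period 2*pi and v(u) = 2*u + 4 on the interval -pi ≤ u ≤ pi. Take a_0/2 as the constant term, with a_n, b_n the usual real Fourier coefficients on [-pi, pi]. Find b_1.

4

b_1 = 1/pi ∫_{-pi}^{pi} v(u) sin(u) du.
Integrating by parts (boundary term plus one more integral), an antiderivative of (2*u + 4) sin(u) is -2*u*cos(u) + 2*sin(u) - 4*cos(u); evaluating from -pi to pi: ∫_{-pi}^{pi} (2*u + 4) sin(u) du = (4 + 2*pi) - (4 - 2*pi) = 4*pi.
Hence b_1 = (1/pi)·(4*pi) = 4.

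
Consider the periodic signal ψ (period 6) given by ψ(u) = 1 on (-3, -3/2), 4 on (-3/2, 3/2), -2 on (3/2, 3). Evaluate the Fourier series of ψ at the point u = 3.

At u = 3 the one-sided limits are ψ(3^-) = -2 and ψ(3^+) = 1.
By Dirichlet's theorem the series converges to their average, [(-2) + (1)]/2 = -1/2.

-1/2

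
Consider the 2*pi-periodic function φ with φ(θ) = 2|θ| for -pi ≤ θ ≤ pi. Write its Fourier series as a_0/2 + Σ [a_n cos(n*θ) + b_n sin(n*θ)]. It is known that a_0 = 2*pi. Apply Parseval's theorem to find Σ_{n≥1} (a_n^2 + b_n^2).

2*pi**2/3

Parseval: a_0^2/2 + Σ_{n≥1} (a_n^2+b_n^2) = 1/pi ∫_{-pi}^{pi} φ(θ)^2 dθ = 8*pi**2/3.
Subtract a_0^2/2 = 2*pi**2: Σ (a_n^2+b_n^2) = 2*pi**2/3.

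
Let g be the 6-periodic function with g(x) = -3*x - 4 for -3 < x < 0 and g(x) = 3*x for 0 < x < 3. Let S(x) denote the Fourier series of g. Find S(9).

7

x = 9 differs from x = -3 by 2 full period(s), and the series is 6-periodic.
At x = -3 the one-sided limits are g(-3^-) = 9 and g(-3^+) = 5.
By Dirichlet's theorem the series converges to their average, [(9) + (5)]/2 = 7.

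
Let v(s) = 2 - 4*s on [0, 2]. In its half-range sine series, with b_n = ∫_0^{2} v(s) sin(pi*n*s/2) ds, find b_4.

b_4 = ∫_0^{2} (2 - 4*s) sin(2*pi*s) ds.
Integrating by parts (boundary term plus one more integral), an antiderivative of (2 - 4*s) sin(2*pi*s) is 2*s*cos(2*pi*s)/pi - sin(2*pi*s)/pi**2 - cos(2*pi*s)/pi; evaluating from 0 to 2: ∫_{0}^{2} (2 - 4*s) sin(2*pi*s) ds = (3/pi) - (-1/pi) = 4/pi.
Hence b_4 = 4/pi.

4/pi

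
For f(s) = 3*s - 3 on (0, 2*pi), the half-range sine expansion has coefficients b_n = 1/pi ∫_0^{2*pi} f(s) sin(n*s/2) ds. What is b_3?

4 - 4/pi

b_3 = 1/pi ∫_0^{2*pi} (3*s - 3) sin(3*s/2) ds.
Integrating by parts (boundary term plus one more integral), an antiderivative of (3*s - 3) sin(3*s/2) is -2*s*cos(3*s/2) + 4*sin(3*s/2)/3 + 2*cos(3*s/2); evaluating from 0 to 2*pi: ∫_{0}^{2*pi} (3*s - 3) sin(3*s/2) ds = (-2 + 4*pi) - (2) = -4 + 4*pi.
Hence b_3 = (1/pi)·(-4 + 4*pi) = 4 - 4/pi.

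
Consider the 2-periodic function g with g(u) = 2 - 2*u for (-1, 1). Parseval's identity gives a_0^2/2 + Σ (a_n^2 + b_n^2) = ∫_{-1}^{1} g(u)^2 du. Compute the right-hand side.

∫_{-1}^{1} g(u)^2 du = 32/3.

32/3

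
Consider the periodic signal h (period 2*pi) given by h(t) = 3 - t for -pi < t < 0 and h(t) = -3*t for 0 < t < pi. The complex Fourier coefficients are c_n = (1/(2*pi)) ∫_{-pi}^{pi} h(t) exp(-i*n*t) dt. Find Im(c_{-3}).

-2/3 - 1/pi

Since h is real-valued, Im(c_{-3}) = -(1/(2*pi)) ∫_{-pi}^{pi} h(t) sin(-3*t) dt = b_{3}/2.
Split the integral at the breakpoints.
Integrating by parts (boundary term plus one more integral), an antiderivative of (3 - t) sin(-3*t) is -t*cos(3*t)/3 + sin(3*t)/9 + cos(3*t); evaluating from -pi to 0: ∫_{-pi}^{0} (3 - t) sin(-3*t) dt = (1) - (-pi/3 - 1) = pi/3 + 2.
Integrating by parts (boundary term plus one more integral), an antiderivative of (-3*t) sin(-3*t) is -t*cos(3*t) + sin(3*t)/3; evaluating from 0 to pi: ∫_{0}^{pi} (-3*t) sin(-3*t) dt = (pi) - (0) = pi.
So ∫_{-pi}^{pi} h(t) sin(-3*t) dt = 2 + 4*pi/3.
Hence Im(c_{-3}) = (-1/(2*pi))·(2 + 4*pi/3) = -2/3 - 1/pi.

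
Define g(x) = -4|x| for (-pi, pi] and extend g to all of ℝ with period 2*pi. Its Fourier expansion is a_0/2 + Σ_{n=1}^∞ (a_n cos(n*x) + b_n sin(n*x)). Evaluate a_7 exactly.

16/(49*pi)

a_7 = 1/pi ∫_{-pi}^{pi} g(x) cos(7*x) dx.
g is even and cos(7*x) is even, so the integrand is even and a_7 = 2/pi ∫_0^{pi} g(x) cos(7*x) dx.
Integrating by parts (boundary term plus one more integral), an antiderivative of (-4*x) cos(7*x) is -4*x*sin(7*x)/7 - 4*cos(7*x)/49; evaluating from 0 to pi: ∫_{0}^{pi} (-4*x) cos(7*x) dx = (4/49) - (-4/49) = 8/49.
Hence a_7 = (2/pi)·(8/49) = 16/(49*pi).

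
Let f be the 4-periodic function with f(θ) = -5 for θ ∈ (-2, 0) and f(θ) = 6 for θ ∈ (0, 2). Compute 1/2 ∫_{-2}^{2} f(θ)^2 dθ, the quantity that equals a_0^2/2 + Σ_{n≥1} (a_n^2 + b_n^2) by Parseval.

61

1/2 ∫_{-2}^{2} f(θ)^2 dθ = 1/2 · (122) = 61.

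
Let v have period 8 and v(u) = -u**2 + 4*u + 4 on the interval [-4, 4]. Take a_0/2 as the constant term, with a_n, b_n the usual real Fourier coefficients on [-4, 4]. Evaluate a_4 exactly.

-4/pi**2

a_4 = 1/4 ∫_{-4}^{4} v(u) cos(pi*u) du.
Integrating by parts twice (tabular method), an antiderivative of (-u**2 + 4*u + 4) cos(pi*u) is -u**2*sin(pi*u)/pi + 4*u*sin(pi*u)/pi - 2*u*cos(pi*u)/pi**2 + 2*sin(pi*u)/pi**3 + 4*sin(pi*u)/pi + 4*cos(pi*u)/pi**2; evaluating from -4 to 4: ∫_{-4}^{4} (-u**2 + 4*u + 4) cos(pi*u) du = (-4/pi**2) - (12/pi**2) = -16/pi**2.
Hence a_4 = (1/4)·(-16/pi**2) = -4/pi**2.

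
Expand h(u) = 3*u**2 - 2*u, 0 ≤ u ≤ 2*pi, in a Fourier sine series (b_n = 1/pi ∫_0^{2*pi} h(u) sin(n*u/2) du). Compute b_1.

-96/pi - 8 + 24*pi

b_1 = 1/pi ∫_0^{2*pi} (3*u**2 - 2*u) sin(u/2) du.
Integrating by parts twice (tabular method), an antiderivative of (3*u**2 - 2*u) sin(u/2) is -6*u**2*cos(u/2) + 24*u*sin(u/2) + 4*u*cos(u/2) - 8*sin(u/2) + 48*cos(u/2); evaluating from 0 to 2*pi: ∫_{0}^{2*pi} (3*u**2 - 2*u) sin(u/2) du = (-48 - 8*pi + 24*pi**2) - (48) = -96 - 8*pi + 24*pi**2.
Hence b_1 = (1/pi)·(-96 - 8*pi + 24*pi**2) = -96/pi - 8 + 24*pi.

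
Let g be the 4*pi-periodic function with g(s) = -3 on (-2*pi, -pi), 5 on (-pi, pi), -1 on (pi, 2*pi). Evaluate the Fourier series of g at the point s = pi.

2

At s = pi the one-sided limits are g(pi^-) = 5 and g(pi^+) = -1.
By Dirichlet's theorem the series converges to their average, [(5) + (-1)]/2 = 2.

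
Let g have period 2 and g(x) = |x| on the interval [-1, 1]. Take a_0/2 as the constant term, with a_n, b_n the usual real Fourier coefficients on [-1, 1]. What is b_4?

b_4 = ∫_{-1}^{1} g(x) sin(4*pi*x) dx.
g is even and sin(4*pi*x) is odd, so the integrand is odd over a symmetric interval and the integral vanishes.

0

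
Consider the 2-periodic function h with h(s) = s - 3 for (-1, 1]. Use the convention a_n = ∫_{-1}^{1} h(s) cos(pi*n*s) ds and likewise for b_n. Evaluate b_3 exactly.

b_3 = ∫_{-1}^{1} h(s) sin(3*pi*s) ds.
Integrating by parts (boundary term plus one more integral), an antiderivative of (s - 3) sin(3*pi*s) is -s*cos(3*pi*s)/(3*pi) + sin(3*pi*s)/(9*pi**2) + cos(3*pi*s)/pi; evaluating from -1 to 1: ∫_{-1}^{1} (s - 3) sin(3*pi*s) ds = (-2/(3*pi)) - (-4/(3*pi)) = 2/(3*pi).
Hence b_3 = 2/(3*pi).

2/(3*pi)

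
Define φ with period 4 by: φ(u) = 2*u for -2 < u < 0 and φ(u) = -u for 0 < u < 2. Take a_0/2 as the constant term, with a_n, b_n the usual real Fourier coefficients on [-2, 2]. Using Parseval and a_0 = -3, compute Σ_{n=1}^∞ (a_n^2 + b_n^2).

13/6

Parseval: a_0^2/2 + Σ_{n≥1} (a_n^2+b_n^2) = 1/2 ∫_{-2}^{2} φ(u)^2 du = 20/3.
Subtract a_0^2/2 = 9/2: Σ (a_n^2+b_n^2) = 13/6.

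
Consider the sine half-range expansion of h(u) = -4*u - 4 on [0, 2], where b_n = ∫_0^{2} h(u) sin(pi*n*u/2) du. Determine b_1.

-32/pi

b_1 = ∫_0^{2} (-4*u - 4) sin(pi*u/2) du.
Integrating by parts (boundary term plus one more integral), an antiderivative of (-4*u - 4) sin(pi*u/2) is 8*u*cos(pi*u/2)/pi - 16*sin(pi*u/2)/pi**2 + 8*cos(pi*u/2)/pi; evaluating from 0 to 2: ∫_{0}^{2} (-4*u - 4) sin(pi*u/2) du = (-24/pi) - (8/pi) = -32/pi.
Hence b_1 = -32/pi.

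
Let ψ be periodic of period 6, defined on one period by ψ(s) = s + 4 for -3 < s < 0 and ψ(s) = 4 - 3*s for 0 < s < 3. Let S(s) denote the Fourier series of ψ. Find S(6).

s = 6 differs from s = 0 by 1 full period(s), and the series is 6-periodic.
ψ is continuous at s = 0 with value 4, so the series converges to 4 there.

4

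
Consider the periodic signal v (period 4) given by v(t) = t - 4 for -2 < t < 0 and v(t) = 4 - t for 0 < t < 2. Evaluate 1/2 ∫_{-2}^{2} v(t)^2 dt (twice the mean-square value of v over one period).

104/3

1/2 ∫_{-2}^{2} v(t)^2 dt = 1/2 · (208/3) = 104/3.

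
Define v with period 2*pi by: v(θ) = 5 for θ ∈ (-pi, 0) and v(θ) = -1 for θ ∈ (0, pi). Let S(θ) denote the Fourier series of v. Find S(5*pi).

θ = 5*pi differs from θ = pi by 2 full period(s), and the series is 2*pi-periodic.
At θ = pi the one-sided limits are v(pi^-) = -1 and v(pi^+) = 5.
By Dirichlet's theorem the series converges to their average, [(-1) + (5)]/2 = 2.

2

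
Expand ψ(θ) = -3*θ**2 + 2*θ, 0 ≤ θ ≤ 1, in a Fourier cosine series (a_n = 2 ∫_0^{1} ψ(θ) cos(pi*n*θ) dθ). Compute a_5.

a_5 = 2 ∫_0^{1} (-3*θ**2 + 2*θ) cos(5*pi*θ) dθ.
Integrating by parts twice (tabular method), an antiderivative of (-3*θ**2 + 2*θ) cos(5*pi*θ) is -3*θ**2*sin(5*pi*θ)/(5*pi) + 2*θ*sin(5*pi*θ)/(5*pi) - 6*θ*cos(5*pi*θ)/(25*pi**2) + 6*sin(5*pi*θ)/(125*pi**3) + 2*cos(5*pi*θ)/(25*pi**2); evaluating from 0 to 1: ∫_{0}^{1} (-3*θ**2 + 2*θ) cos(5*pi*θ) dθ = (4/(25*pi**2)) - (2/(25*pi**2)) = 2/(25*pi**2).
Hence a_5 = 2·(2/(25*pi**2)) = 4/(25*pi**2).

4/(25*pi**2)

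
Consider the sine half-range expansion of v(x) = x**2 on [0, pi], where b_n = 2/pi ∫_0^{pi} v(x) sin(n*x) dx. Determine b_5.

2*(-4 + 25*pi**2)/(125*pi)

b_5 = 2/pi ∫_0^{pi} (x**2) sin(5*x) dx.
Integrating by parts twice (tabular method), an antiderivative of (x**2) sin(5*x) is -x**2*cos(5*x)/5 + 2*x*sin(5*x)/25 + 2*cos(5*x)/125; evaluating from 0 to pi: ∫_{0}^{pi} (x**2) sin(5*x) dx = (-2/125 + pi**2/5) - (2/125) = -4/125 + pi**2/5.
Hence b_5 = (2/pi)·(-4/125 + pi**2/5) = 2*(-4 + 25*pi**2)/(125*pi).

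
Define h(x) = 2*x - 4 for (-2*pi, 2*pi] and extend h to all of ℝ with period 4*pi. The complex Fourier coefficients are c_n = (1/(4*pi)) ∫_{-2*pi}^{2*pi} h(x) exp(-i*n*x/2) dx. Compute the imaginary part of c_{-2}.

-2

Since h is real-valued, Im(c_{-2}) = -(1/(4*pi)) ∫_{-2*pi}^{2*pi} h(x) sin(-x) dx = b_{2}/2.
Integrating by parts (boundary term plus one more integral), an antiderivative of (2*x - 4) sin(-x) is 2*x*cos(x) - 2*sin(x) - 4*cos(x); evaluating from -2*pi to 2*pi: ∫_{-2*pi}^{2*pi} (2*x - 4) sin(-x) dx = (-4 + 4*pi) - (-4*pi - 4) = 8*pi.
Hence Im(c_{-2}) = (-1/(4*pi))·(8*pi) = -2.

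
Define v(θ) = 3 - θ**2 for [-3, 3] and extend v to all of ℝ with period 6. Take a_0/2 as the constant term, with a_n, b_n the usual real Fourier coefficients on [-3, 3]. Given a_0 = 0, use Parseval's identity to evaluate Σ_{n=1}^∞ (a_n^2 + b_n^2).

72/5

Parseval: a_0^2/2 + Σ_{n≥1} (a_n^2+b_n^2) = 1/3 ∫_{-3}^{3} v(θ)^2 dθ = 72/5.
Subtract a_0^2/2 = 0: Σ (a_n^2+b_n^2) = 72/5.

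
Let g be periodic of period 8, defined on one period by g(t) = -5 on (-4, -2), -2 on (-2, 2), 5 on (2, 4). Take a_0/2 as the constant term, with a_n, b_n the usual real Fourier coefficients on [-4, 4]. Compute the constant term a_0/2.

-1

a_0 = 1/4 ∫_{-4}^{4} g(t) dt = 1/4 · (-8) = -2.
So the constant term a_0/2 = -1.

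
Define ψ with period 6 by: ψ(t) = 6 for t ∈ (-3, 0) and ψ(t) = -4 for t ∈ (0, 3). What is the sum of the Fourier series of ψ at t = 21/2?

6

t = 21/2 differs from t = -3/2 by 2 full period(s), and the series is 6-periodic.
ψ is continuous at t = -3/2 with value 6, so the series converges to 6 there.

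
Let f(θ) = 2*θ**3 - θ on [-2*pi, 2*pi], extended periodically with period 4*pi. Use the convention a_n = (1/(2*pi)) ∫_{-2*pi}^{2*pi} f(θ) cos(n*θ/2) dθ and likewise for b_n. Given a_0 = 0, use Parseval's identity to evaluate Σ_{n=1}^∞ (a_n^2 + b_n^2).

Parseval: a_0^2/2 + Σ_{n≥1} (a_n^2+b_n^2) = (1/(2*pi)) ∫_{-2*pi}^{2*pi} f(θ)^2 dθ = 8*pi**2*(-336*pi**2 + 35 + 960*pi**4)/105.
Subtract a_0^2/2 = 0: Σ (a_n^2+b_n^2) = 8*pi**2*(-336*pi**2 + 35 + 960*pi**4)/105.

8*pi**2*(-336*pi**2 + 35 + 960*pi**4)/105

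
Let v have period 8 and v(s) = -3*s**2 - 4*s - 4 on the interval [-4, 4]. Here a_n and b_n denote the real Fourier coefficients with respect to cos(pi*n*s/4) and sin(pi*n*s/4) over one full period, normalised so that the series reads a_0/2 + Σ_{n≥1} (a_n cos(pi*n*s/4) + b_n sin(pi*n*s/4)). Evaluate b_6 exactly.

16/(3*pi)

b_6 = 1/4 ∫_{-4}^{4} v(s) sin(3*pi*s/2) ds.
Integrating by parts twice (tabular method), an antiderivative of (-3*s**2 - 4*s - 4) sin(3*pi*s/2) is 2*s**2*cos(3*pi*s/2)/pi - 8*s*sin(3*pi*s/2)/(3*pi**2) + 8*s*cos(3*pi*s/2)/(3*pi) - 16*sin(3*pi*s/2)/(9*pi**2) - 16*cos(3*pi*s/2)/(9*pi**3) + 8*cos(3*pi*s/2)/(3*pi); evaluating from -4 to 4: ∫_{-4}^{4} (-3*s**2 - 4*s - 4) sin(3*pi*s/2) ds = (8*(-2 + 51*pi**2)/(9*pi**3)) - (-16/(9*pi**3) + 24/pi) = 64/(3*pi).
Hence b_6 = (1/4)·(64/(3*pi)) = 16/(3*pi).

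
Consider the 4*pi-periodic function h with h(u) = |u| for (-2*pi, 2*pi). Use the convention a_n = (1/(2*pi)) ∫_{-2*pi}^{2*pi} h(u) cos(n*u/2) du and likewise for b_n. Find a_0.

a_0 = (1/(2*pi)) ∫_{-2*pi}^{2*pi} h(u) du = (1/(2*pi)) · (4*pi**2) = 2*pi.

2*pi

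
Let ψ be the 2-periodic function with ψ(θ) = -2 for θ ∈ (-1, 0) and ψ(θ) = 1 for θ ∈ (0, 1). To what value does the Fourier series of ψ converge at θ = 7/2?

-2

θ = 7/2 differs from θ = -1/2 by 2 full period(s), and the series is 2-periodic.
ψ is continuous at θ = -1/2 with value -2, so the series converges to -2 there.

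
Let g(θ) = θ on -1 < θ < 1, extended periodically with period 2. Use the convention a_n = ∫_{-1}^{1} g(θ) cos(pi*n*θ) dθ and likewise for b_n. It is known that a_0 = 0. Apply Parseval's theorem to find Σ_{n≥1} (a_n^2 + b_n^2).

Parseval: a_0^2/2 + Σ_{n≥1} (a_n^2+b_n^2) = ∫_{-1}^{1} g(θ)^2 dθ = 2/3.
Subtract a_0^2/2 = 0: Σ (a_n^2+b_n^2) = 2/3.

2/3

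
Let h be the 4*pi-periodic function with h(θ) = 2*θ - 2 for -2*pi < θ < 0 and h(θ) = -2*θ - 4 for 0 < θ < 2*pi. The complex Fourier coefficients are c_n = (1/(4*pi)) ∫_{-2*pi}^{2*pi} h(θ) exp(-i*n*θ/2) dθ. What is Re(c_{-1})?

8/pi

Since h is real-valued, Re(c_{-1}) = (1/(4*pi)) ∫_{-2*pi}^{2*pi} h(θ) cos(-θ/2) dθ = a_{1}/2.
Split the integral at the breakpoints.
Integrating by parts (boundary term plus one more integral), an antiderivative of (2*θ - 2) cos(-θ/2) is 4*θ*sin(θ/2) - 4*sin(θ/2) + 8*cos(θ/2); evaluating from -2*pi to 0: ∫_{-2*pi}^{0} (2*θ - 2) cos(-θ/2) dθ = (8) - (-8) = 16.
Integrating by parts (boundary term plus one more integral), an antiderivative of (-2*θ - 4) cos(-θ/2) is -4*θ*sin(θ/2) - 8*sin(θ/2) - 8*cos(θ/2); evaluating from 0 to 2*pi: ∫_{0}^{2*pi} (-2*θ - 4) cos(-θ/2) dθ = (8) - (-8) = 16.
So ∫_{-2*pi}^{2*pi} h(θ) cos(-θ/2) dθ = 32.
Hence Re(c_{-1}) = (1/(4*pi))·(32) = 8/pi.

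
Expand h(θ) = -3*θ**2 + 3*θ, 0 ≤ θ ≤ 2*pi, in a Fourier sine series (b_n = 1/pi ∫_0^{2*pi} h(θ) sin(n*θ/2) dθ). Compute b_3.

b_3 = 1/pi ∫_0^{2*pi} (-3*θ**2 + 3*θ) sin(3*θ/2) dθ.
Integrating by parts twice (tabular method), an antiderivative of (-3*θ**2 + 3*θ) sin(3*θ/2) is 2*θ**2*cos(3*θ/2) - 8*θ*sin(3*θ/2)/3 - 2*θ*cos(3*θ/2) + 4*sin(3*θ/2)/3 - 16*cos(3*θ/2)/9; evaluating from 0 to 2*pi: ∫_{0}^{2*pi} (-3*θ**2 + 3*θ) sin(3*θ/2) dθ = (-8*pi**2 + 16/9 + 4*pi) - (-16/9) = -8*pi**2 + 32/9 + 4*pi.
Hence b_3 = (1/pi)·(-8*pi**2 + 32/9 + 4*pi) = -8*pi + 32/(9*pi) + 4.

-8*pi + 32/(9*pi) + 4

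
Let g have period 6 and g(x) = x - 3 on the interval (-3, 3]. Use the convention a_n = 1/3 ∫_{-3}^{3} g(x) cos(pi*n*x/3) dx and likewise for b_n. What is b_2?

-3/pi

b_2 = 1/3 ∫_{-3}^{3} g(x) sin(2*pi*x/3) dx.
Integrating by parts (boundary term plus one more integral), an antiderivative of (x - 3) sin(2*pi*x/3) is -3*x*cos(2*pi*x/3)/(2*pi) + 9*sin(2*pi*x/3)/(4*pi**2) + 9*cos(2*pi*x/3)/(2*pi); evaluating from -3 to 3: ∫_{-3}^{3} (x - 3) sin(2*pi*x/3) dx = (0) - (9/pi) = -9/pi.
Hence b_2 = (1/3)·(-9/pi) = -3/pi.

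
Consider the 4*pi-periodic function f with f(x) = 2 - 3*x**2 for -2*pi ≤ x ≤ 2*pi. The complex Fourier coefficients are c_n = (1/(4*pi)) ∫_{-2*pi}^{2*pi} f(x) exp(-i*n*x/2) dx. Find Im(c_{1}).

0

Since f is real-valued, Im(c_{1}) = -(1/(4*pi)) ∫_{-2*pi}^{2*pi} f(x) sin(x/2) dx = -b_{1}/2.
(f is even, so the integrand is odd over a symmetric interval and the integral vanishes.)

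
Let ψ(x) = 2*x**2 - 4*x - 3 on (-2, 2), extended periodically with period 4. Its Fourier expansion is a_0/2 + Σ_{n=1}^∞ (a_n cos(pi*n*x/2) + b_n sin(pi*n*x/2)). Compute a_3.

-32/(9*pi**2)

a_3 = 1/2 ∫_{-2}^{2} ψ(x) cos(3*pi*x/2) dx.
Integrating by parts twice (tabular method), an antiderivative of (2*x**2 - 4*x - 3) cos(3*pi*x/2) is 4*x**2*sin(3*pi*x/2)/(3*pi) - 8*x*sin(3*pi*x/2)/(3*pi) + 16*x*cos(3*pi*x/2)/(9*pi**2) - 2*sin(3*pi*x/2)/pi - 32*sin(3*pi*x/2)/(27*pi**3) - 16*cos(3*pi*x/2)/(9*pi**2); evaluating from -2 to 2: ∫_{-2}^{2} (2*x**2 - 4*x - 3) cos(3*pi*x/2) dx = (-16/(9*pi**2)) - (16/(3*pi**2)) = -64/(9*pi**2).
Hence a_3 = (1/2)·(-64/(9*pi**2)) = -32/(9*pi**2).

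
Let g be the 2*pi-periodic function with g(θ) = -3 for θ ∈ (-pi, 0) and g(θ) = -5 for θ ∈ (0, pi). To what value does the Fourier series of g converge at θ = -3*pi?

θ = -3*pi differs from θ = -pi by -1 full period(s), and the series is 2*pi-periodic.
At θ = -pi the one-sided limits are g(-pi^-) = -5 and g(-pi^+) = -3.
By Dirichlet's theorem the series converges to their average, [(-5) + (-3)]/2 = -4.

-4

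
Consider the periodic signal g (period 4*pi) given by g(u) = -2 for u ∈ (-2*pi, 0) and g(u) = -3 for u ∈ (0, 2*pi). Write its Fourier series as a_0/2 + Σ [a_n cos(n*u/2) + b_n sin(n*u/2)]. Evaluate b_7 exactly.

-2/(7*pi)

b_7 = (1/(2*pi)) ∫_{-2*pi}^{2*pi} g(u) sin(7*u/2) du.
Split the integral at the breakpoints.
Directly, an antiderivative of (-2) sin(7*u/2) is 4*cos(7*u/2)/7; evaluating from -2*pi to 0: ∫_{-2*pi}^{0} (-2) sin(7*u/2) du = (4/7) - (-4/7) = 8/7.
Directly, an antiderivative of (-3) sin(7*u/2) is 6*cos(7*u/2)/7; evaluating from 0 to 2*pi: ∫_{0}^{2*pi} (-3) sin(7*u/2) du = (-6/7) - (6/7) = -12/7.
Summing the pieces and multiplying by (1/(2*pi)) gives b_7 = -2/(7*pi).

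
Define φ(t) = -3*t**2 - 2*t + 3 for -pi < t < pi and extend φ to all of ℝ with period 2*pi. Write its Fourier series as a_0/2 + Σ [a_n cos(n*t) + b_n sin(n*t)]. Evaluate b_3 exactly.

-4/3

b_3 = 1/pi ∫_{-pi}^{pi} φ(t) sin(3*t) dt.
Integrating by parts twice (tabular method), an antiderivative of (-3*t**2 - 2*t + 3) sin(3*t) is t**2*cos(3*t) - 2*t*sin(3*t)/3 + 2*t*cos(3*t)/3 - 2*sin(3*t)/9 - 11*cos(3*t)/9; evaluating from -pi to pi: ∫_{-pi}^{pi} (-3*t**2 - 2*t + 3) sin(3*t) dt = (-pi**2 - 2*pi/3 + 11/9) - (-pi**2 + 11/9 + 2*pi/3) = -4*pi/3.
Hence b_3 = (1/pi)·(-4*pi/3) = -4/3.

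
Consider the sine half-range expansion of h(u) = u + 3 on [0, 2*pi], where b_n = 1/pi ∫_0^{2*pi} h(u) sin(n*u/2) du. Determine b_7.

4*(3 + pi)/(7*pi)

b_7 = 1/pi ∫_0^{2*pi} (u + 3) sin(7*u/2) du.
Integrating by parts (boundary term plus one more integral), an antiderivative of (u + 3) sin(7*u/2) is -2*u*cos(7*u/2)/7 + 4*sin(7*u/2)/49 - 6*cos(7*u/2)/7; evaluating from 0 to 2*pi: ∫_{0}^{2*pi} (u + 3) sin(7*u/2) du = (6/7 + 4*pi/7) - (-6/7) = 12/7 + 4*pi/7.
Hence b_7 = (1/pi)·(12/7 + 4*pi/7) = 4*(3 + pi)/(7*pi).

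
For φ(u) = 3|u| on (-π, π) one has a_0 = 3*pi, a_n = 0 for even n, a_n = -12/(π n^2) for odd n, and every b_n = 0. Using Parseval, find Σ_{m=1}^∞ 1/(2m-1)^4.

Parseval: a_0^2/2 + Σ a_n^2 = (1/π) ∫_{-π}^{π} φ(u)^2 du = 6*pi**2.
Subtract a_0^2/2 = 9*pi**2/2: Σ a_n^2 = 3*pi**2/2.
Only odd n contribute, with a_n^2 = 144/(π^2 n^4), so Σ_{m≥1} 1/(2m-1)^4 = π^2·(3*pi**2/2)/144 = pi**4/96.

pi**4/96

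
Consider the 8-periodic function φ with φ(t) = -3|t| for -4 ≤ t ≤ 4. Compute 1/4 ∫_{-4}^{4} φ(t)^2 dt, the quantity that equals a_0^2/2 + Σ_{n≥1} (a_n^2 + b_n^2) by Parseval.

96

1/4 ∫_{-4}^{4} φ(t)^2 dt = 1/4 · (384) = 96.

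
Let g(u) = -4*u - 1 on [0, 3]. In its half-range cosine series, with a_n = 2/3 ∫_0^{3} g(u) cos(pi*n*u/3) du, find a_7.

a_7 = 2/3 ∫_0^{3} (-4*u - 1) cos(7*pi*u/3) du.
Integrating by parts (boundary term plus one more integral), an antiderivative of (-4*u - 1) cos(7*pi*u/3) is -12*u*sin(7*pi*u/3)/(7*pi) - 3*sin(7*pi*u/3)/(7*pi) - 36*cos(7*pi*u/3)/(49*pi**2); evaluating from 0 to 3: ∫_{0}^{3} (-4*u - 1) cos(7*pi*u/3) du = (36/(49*pi**2)) - (-36/(49*pi**2)) = 72/(49*pi**2).
Hence a_7 = (2/3)·(72/(49*pi**2)) = 48/(49*pi**2).

48/(49*pi**2)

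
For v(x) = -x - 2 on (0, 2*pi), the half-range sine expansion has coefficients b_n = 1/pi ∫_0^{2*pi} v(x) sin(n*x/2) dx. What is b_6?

2/3

b_6 = 1/pi ∫_0^{2*pi} (-x - 2) sin(3*x) dx.
Integrating by parts (boundary term plus one more integral), an antiderivative of (-x - 2) sin(3*x) is x*cos(3*x)/3 - sin(3*x)/9 + 2*cos(3*x)/3; evaluating from 0 to 2*pi: ∫_{0}^{2*pi} (-x - 2) sin(3*x) dx = (2/3 + 2*pi/3) - (2/3) = 2*pi/3.
Hence b_6 = (1/pi)·(2*pi/3) = 2/3.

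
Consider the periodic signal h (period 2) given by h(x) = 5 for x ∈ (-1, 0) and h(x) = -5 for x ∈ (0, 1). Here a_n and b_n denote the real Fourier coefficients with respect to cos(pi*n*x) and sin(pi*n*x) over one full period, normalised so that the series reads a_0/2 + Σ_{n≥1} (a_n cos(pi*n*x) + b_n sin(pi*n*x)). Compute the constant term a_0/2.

0

a_0 = ∫_{-1}^{1} h(x) dx = 0.
So the constant term a_0/2 = 0.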